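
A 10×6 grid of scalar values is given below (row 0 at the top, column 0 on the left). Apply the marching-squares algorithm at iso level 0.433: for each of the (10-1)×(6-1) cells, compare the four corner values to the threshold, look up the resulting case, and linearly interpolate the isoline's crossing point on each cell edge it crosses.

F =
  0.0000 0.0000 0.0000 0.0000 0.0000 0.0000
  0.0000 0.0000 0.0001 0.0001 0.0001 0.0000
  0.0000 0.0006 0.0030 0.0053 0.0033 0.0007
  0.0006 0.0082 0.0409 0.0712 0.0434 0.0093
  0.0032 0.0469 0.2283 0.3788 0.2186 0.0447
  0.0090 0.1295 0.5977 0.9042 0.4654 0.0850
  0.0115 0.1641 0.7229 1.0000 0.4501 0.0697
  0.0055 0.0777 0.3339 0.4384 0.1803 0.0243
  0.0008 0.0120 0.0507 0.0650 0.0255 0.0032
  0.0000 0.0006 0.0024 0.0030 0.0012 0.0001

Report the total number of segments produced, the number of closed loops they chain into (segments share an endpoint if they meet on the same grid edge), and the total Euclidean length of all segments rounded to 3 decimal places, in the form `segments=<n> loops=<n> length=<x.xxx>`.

segments=12 loops=1 length=8.497

cell (4,1): code 0100 → (4.554,2.000)–(5.000,1.648)
cell (4,2): code 1100 → (4.103,3.000)–(4.554,2.000)
cell (4,3): code 1100 → (4.869,4.000)–(4.103,3.000)
cell (4,4): code 1000 → (5.000,4.085)–(4.869,4.000)
cell (5,1): code 0110 → (5.000,1.648)–(6.000,1.481)
cell (5,4): code 1001 → (6.000,4.045)–(5.000,4.085)
cell (6,1): code 0010 → (6.000,1.481)–(6.745,2.000)
cell (6,2): code 0111 → (6.745,2.000)–(7.000,2.948)
cell (6,3): code 1011 → (7.000,3.021)–(6.063,4.000)
cell (6,4): code 0001 → (6.063,4.000)–(6.000,4.045)
cell (7,2): code 0010 → (7.000,2.948)–(7.014,3.000)
cell (7,3): code 0001 → (7.014,3.000)–(7.000,3.021)
total: 12 segments, chained into 1 closed loop(s), length Σ = 8.497175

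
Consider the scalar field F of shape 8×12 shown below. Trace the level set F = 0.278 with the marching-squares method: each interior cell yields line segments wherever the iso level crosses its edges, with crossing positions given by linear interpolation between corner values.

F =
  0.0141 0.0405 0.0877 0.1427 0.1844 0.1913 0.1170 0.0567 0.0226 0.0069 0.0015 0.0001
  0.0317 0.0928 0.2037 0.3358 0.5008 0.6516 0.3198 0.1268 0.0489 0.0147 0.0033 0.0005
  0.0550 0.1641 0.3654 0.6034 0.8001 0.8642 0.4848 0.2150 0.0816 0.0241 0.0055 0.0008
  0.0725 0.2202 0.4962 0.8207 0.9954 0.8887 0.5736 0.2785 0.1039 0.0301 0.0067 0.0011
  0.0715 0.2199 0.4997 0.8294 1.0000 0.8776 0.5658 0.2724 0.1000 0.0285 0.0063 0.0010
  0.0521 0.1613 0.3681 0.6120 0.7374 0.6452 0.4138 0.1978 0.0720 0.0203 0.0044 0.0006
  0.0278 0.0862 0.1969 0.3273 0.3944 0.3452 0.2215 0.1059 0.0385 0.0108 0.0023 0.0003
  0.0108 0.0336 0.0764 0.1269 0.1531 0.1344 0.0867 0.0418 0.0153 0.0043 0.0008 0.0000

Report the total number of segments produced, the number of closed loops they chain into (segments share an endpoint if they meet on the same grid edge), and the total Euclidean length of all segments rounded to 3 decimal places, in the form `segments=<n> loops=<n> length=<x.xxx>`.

cell (0,2): code 0100 → (0.701,3.000)–(1.000,2.562)
cell (0,3): code 1100 → (0.296,4.000)–(0.701,3.000)
cell (0,4): code 1100 → (0.188,5.000)–(0.296,4.000)
cell (0,5): code 1100 → (0.794,6.000)–(0.188,5.000)
cell (0,6): code 1000 → (1.000,6.217)–(0.794,6.000)
cell (1,1): code 0100 → (1.459,2.000)–(2.000,1.566)
cell (1,2): code 1110 → (1.000,2.562)–(1.459,2.000)
cell (1,6): code 1001 → (2.000,6.766)–(1.000,6.217)
cell (2,1): code 0110 → (2.000,1.566)–(3.000,1.209)
cell (2,6): code 1101 → (2.992,7.000)–(2.000,6.766)
cell (2,7): code 1000 → (3.000,7.003)–(2.992,7.000)
cell (3,1): code 0110 → (3.000,1.209)–(4.000,1.208)
cell (3,6): code 1011 → (4.000,6.981)–(3.082,7.000)
cell (3,7): code 0001 → (3.082,7.000)–(3.000,7.003)
cell (4,1): code 0110 → (4.000,1.208)–(5.000,1.564)
cell (4,6): code 1001 → (5.000,6.629)–(4.000,6.981)
cell (5,1): code 0010 → (5.000,1.564)–(5.526,2.000)
cell (5,2): code 0111 → (5.526,2.000)–(6.000,2.622)
cell (5,5): code 1011 → (6.000,5.543)–(5.706,6.000)
cell (5,6): code 0001 → (5.706,6.000)–(5.000,6.629)
cell (6,2): code 0010 → (6.000,2.622)–(6.246,3.000)
cell (6,3): code 0011 → (6.246,3.000)–(6.482,4.000)
cell (6,4): code 0011 → (6.482,4.000)–(6.319,5.000)
cell (6,5): code 0001 → (6.319,5.000)–(6.000,5.543)
total: 24 segments, chained into 1 closed loop(s), length Σ = 18.930363

segments=24 loops=1 length=18.930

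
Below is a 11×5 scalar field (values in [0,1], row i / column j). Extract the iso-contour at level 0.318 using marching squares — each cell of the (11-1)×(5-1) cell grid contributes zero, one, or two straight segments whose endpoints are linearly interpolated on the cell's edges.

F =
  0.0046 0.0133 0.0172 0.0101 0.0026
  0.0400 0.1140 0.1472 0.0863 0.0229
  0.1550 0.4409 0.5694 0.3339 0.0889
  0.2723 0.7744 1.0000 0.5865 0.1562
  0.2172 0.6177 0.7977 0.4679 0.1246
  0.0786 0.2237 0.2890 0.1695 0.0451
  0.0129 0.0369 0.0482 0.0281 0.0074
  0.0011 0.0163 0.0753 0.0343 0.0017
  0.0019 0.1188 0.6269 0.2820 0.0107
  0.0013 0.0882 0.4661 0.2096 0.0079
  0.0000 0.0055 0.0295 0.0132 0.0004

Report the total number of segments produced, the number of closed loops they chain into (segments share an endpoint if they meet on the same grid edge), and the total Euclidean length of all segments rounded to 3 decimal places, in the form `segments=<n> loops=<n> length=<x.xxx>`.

segments=18 loops=2 length=16.088

cell (1,0): code 0100 → (1.624,1.000)–(2.000,0.570)
cell (1,1): code 1100 → (1.405,2.000)–(1.624,1.000)
cell (1,2): code 1100 → (1.936,3.000)–(1.405,2.000)
cell (1,3): code 1000 → (2.000,3.065)–(1.936,3.000)
cell (2,0): code 0110 → (2.000,0.570)–(3.000,0.091)
cell (2,3): code 1001 → (3.000,3.624)–(2.000,3.065)
cell (3,0): code 0110 → (3.000,0.091)–(4.000,0.252)
cell (3,3): code 1001 → (4.000,3.437)–(3.000,3.624)
cell (4,0): code 0010 → (4.000,0.252)–(4.761,1.000)
cell (4,1): code 0011 → (4.761,1.000)–(4.943,2.000)
cell (4,2): code 0011 → (4.943,2.000)–(4.502,3.000)
cell (4,3): code 0001 → (4.502,3.000)–(4.000,3.437)
cell (7,1): code 0100 → (7.440,2.000)–(8.000,1.392)
cell (7,2): code 1000 → (8.000,2.896)–(7.440,2.000)
cell (8,1): code 0110 → (8.000,1.392)–(9.000,1.608)
cell (8,2): code 1001 → (9.000,2.577)–(8.000,2.896)
cell (9,1): code 0010 → (9.000,1.608)–(9.339,2.000)
cell (9,2): code 0001 → (9.339,2.000)–(9.000,2.577)
total: 18 segments, chained into 2 closed loop(s), length Σ = 16.088498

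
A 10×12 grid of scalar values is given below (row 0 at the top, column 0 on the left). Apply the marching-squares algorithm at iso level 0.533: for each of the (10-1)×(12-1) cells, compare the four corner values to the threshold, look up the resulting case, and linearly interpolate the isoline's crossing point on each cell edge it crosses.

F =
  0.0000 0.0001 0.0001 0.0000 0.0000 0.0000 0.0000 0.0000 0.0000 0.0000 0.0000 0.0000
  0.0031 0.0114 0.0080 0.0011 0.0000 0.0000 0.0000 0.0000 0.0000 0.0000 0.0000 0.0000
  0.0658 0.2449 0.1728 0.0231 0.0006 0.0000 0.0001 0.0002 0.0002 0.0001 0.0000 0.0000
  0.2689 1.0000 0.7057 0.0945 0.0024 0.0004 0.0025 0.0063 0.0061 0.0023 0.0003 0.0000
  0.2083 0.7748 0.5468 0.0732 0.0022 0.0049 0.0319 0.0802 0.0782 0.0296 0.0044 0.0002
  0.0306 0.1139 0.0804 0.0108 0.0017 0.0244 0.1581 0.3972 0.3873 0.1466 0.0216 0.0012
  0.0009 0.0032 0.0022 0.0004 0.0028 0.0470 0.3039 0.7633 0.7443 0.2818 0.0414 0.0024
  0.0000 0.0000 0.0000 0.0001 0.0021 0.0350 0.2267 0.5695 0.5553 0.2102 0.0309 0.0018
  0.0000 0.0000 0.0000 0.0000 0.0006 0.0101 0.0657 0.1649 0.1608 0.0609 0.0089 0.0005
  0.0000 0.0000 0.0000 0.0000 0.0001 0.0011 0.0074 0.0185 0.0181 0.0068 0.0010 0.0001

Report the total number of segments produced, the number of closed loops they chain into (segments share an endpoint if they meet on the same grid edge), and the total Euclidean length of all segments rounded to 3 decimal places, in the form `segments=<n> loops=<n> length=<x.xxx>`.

segments=16 loops=2 length=12.002

cell (2,0): code 0100 → (2.382,1.000)–(3.000,0.361)
cell (2,1): code 1100 → (2.676,2.000)–(2.382,1.000)
cell (2,2): code 1000 → (3.000,2.283)–(2.676,2.000)
cell (3,0): code 0110 → (3.000,0.361)–(4.000,0.573)
cell (3,2): code 1001 → (4.000,2.029)–(3.000,2.283)
cell (4,0): code 0010 → (4.000,0.573)–(4.366,1.000)
cell (4,1): code 0011 → (4.366,1.000)–(4.030,2.000)
cell (4,2): code 0001 → (4.030,2.000)–(4.000,2.029)
cell (5,6): code 0100 → (5.371,7.000)–(6.000,6.499)
cell (5,7): code 1100 → (5.408,8.000)–(5.371,7.000)
cell (5,8): code 1000 → (6.000,8.457)–(5.408,8.000)
cell (6,6): code 0110 → (6.000,6.499)–(7.000,6.894)
cell (6,8): code 1001 → (7.000,8.065)–(6.000,8.457)
cell (7,6): code 0010 → (7.000,6.894)–(7.090,7.000)
cell (7,7): code 0011 → (7.090,7.000)–(7.057,8.000)
cell (7,8): code 0001 → (7.057,8.000)–(7.000,8.065)
total: 16 segments, chained into 2 closed loop(s), length Σ = 12.002091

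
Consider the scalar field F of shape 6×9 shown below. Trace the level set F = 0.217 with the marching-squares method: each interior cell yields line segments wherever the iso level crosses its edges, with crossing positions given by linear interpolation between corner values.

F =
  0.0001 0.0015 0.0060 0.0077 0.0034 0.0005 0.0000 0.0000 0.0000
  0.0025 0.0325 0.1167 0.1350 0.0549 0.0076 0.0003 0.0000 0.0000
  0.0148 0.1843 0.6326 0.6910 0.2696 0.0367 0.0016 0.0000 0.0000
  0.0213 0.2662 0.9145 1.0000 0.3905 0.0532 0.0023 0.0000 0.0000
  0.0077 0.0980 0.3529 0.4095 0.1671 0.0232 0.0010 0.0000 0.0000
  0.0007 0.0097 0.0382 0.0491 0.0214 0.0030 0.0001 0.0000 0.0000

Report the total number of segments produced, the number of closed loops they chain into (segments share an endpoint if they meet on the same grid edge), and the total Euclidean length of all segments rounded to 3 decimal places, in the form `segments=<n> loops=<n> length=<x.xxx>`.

cell (1,1): code 0100 → (1.194,2.000)–(2.000,1.073)
cell (1,2): code 1100 → (1.147,3.000)–(1.194,2.000)
cell (1,3): code 1100 → (1.755,4.000)–(1.147,3.000)
cell (1,4): code 1000 → (2.000,4.226)–(1.755,4.000)
cell (2,0): code 0100 → (2.399,1.000)–(3.000,0.799)
cell (2,1): code 1110 → (2.000,1.073)–(2.399,1.000)
cell (2,4): code 1001 → (3.000,4.514)–(2.000,4.226)
cell (3,0): code 0010 → (3.000,0.799)–(3.293,1.000)
cell (3,1): code 0111 → (3.293,1.000)–(4.000,1.467)
cell (3,3): code 1011 → (4.000,3.794)–(3.777,4.000)
cell (3,4): code 0001 → (3.777,4.000)–(3.000,4.514)
cell (4,1): code 0010 → (4.000,1.467)–(4.432,2.000)
cell (4,2): code 0011 → (4.432,2.000)–(4.534,3.000)
cell (4,3): code 0001 → (4.534,3.000)–(4.000,3.794)
total: 14 segments, chained into 1 closed loop(s), length Σ = 10.898820

segments=14 loops=1 length=10.899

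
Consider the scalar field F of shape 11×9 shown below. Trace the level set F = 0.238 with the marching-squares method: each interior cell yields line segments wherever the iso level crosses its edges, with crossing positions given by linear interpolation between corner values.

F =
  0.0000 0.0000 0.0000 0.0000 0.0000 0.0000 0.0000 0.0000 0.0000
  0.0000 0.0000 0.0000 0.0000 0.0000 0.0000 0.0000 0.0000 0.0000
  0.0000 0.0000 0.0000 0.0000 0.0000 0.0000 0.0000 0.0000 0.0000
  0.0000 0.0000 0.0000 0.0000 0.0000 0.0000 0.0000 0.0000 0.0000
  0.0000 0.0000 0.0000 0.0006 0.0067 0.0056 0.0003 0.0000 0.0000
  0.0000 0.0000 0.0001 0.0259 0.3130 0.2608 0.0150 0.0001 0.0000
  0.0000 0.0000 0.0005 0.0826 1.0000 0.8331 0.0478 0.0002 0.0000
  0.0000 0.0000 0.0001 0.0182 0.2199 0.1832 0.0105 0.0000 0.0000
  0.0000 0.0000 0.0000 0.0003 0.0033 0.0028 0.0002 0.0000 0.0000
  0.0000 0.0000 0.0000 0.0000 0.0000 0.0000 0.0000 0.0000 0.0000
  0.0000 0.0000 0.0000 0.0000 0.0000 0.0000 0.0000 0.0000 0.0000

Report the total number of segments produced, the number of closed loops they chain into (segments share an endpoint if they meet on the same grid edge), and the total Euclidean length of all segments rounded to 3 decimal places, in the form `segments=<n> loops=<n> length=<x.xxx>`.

segments=8 loops=1 length=7.323

cell (4,3): code 0100 → (4.755,4.000)–(5.000,3.739)
cell (4,4): code 1100 → (4.911,5.000)–(4.755,4.000)
cell (4,5): code 1000 → (5.000,5.093)–(4.911,5.000)
cell (5,3): code 0110 → (5.000,3.739)–(6.000,3.169)
cell (5,5): code 1001 → (6.000,5.758)–(5.000,5.093)
cell (6,3): code 0010 → (6.000,3.169)–(6.977,4.000)
cell (6,4): code 0011 → (6.977,4.000)–(6.916,5.000)
cell (6,5): code 0001 → (6.916,5.000)–(6.000,5.758)
total: 8 segments, chained into 1 closed loop(s), length Σ = 7.323190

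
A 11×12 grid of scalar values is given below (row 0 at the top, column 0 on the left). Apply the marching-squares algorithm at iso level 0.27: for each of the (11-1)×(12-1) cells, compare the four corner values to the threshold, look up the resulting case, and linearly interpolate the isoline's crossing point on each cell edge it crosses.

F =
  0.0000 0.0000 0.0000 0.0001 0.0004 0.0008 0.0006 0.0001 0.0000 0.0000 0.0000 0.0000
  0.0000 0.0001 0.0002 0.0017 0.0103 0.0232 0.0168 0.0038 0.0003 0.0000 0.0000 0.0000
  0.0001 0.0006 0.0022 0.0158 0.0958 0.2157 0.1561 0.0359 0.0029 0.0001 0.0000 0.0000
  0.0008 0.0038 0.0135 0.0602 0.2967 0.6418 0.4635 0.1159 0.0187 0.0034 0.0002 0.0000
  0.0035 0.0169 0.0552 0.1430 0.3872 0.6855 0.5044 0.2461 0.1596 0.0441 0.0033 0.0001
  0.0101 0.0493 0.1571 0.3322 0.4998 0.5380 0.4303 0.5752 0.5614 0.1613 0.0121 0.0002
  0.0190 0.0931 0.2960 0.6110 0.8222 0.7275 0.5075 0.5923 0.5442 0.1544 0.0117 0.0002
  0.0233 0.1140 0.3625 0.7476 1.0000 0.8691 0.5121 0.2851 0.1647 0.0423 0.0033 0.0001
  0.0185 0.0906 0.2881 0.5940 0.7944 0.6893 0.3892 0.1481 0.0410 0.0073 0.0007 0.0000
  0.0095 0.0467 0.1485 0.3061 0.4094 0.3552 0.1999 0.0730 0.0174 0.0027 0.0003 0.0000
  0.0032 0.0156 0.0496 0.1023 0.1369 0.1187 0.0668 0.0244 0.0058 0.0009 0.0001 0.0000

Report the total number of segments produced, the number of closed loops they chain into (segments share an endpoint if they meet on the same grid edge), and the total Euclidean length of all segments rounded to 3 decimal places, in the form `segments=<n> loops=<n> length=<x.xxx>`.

segments=28 loops=1 length=22.078

cell (2,3): code 0100 → (2.867,4.000)–(3.000,3.887)
cell (2,4): code 1100 → (2.127,5.000)–(2.867,4.000)
cell (2,5): code 1100 → (2.371,6.000)–(2.127,5.000)
cell (2,6): code 1000 → (3.000,6.557)–(2.371,6.000)
cell (3,3): code 0110 → (3.000,3.887)–(4.000,3.520)
cell (3,6): code 1001 → (4.000,6.907)–(3.000,6.557)
cell (4,2): code 0100 → (4.671,3.000)–(5.000,2.645)
cell (4,3): code 1110 → (4.000,3.520)–(4.671,3.000)
cell (4,6): code 1101 → (4.073,7.000)–(4.000,6.907)
cell (4,7): code 1100 → (4.275,8.000)–(4.073,7.000)
cell (4,8): code 1000 → (5.000,8.728)–(4.275,8.000)
cell (5,1): code 0100 → (5.813,2.000)–(6.000,1.872)
cell (5,2): code 1110 → (5.000,2.645)–(5.813,2.000)
cell (5,8): code 1001 → (6.000,8.703)–(5.000,8.728)
cell (6,1): code 0110 → (6.000,1.872)–(7.000,1.628)
cell (6,7): code 1011 → (7.000,7.125)–(6.723,8.000)
cell (6,8): code 0001 → (6.723,8.000)–(6.000,8.703)
cell (7,1): code 0110 → (7.000,1.628)–(8.000,1.908)
cell (7,6): code 1011 → (8.000,6.494)–(7.110,7.000)
cell (7,7): code 0001 → (7.110,7.000)–(7.000,7.125)
cell (8,1): code 0010 → (8.000,1.908)–(8.130,2.000)
cell (8,2): code 0111 → (8.130,2.000)–(9.000,2.771)
cell (8,5): code 1011 → (9.000,5.549)–(8.630,6.000)
cell (8,6): code 0001 → (8.630,6.000)–(8.000,6.494)
cell (9,2): code 0010 → (9.000,2.771)–(9.177,3.000)
cell (9,3): code 0011 → (9.177,3.000)–(9.512,4.000)
cell (9,4): code 0011 → (9.512,4.000)–(9.360,5.000)
cell (9,5): code 0001 → (9.360,5.000)–(9.000,5.549)
total: 28 segments, chained into 1 closed loop(s), length Σ = 22.077979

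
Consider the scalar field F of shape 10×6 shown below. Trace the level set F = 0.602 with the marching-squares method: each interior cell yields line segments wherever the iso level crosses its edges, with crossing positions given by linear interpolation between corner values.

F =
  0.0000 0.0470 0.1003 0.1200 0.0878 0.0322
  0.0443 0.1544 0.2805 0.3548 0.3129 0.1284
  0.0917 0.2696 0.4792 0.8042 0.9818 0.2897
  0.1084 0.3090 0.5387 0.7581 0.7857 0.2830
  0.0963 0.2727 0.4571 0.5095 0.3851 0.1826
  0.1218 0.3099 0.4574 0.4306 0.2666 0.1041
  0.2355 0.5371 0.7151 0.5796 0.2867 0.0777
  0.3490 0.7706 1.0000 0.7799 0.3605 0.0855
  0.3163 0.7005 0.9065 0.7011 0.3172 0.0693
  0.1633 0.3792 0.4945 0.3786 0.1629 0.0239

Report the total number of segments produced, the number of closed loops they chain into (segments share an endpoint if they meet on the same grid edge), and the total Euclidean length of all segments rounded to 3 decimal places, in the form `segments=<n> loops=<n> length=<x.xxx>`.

segments=20 loops=2 length=16.321

cell (1,2): code 0100 → (1.550,3.000)–(2.000,2.378)
cell (1,3): code 1100 → (1.432,4.000)–(1.550,3.000)
cell (1,4): code 1000 → (2.000,4.549)–(1.432,4.000)
cell (2,2): code 0110 → (2.000,2.378)–(3.000,2.289)
cell (2,4): code 1001 → (3.000,4.365)–(2.000,4.549)
cell (3,2): code 0010 → (3.000,2.289)–(3.628,3.000)
cell (3,3): code 0011 → (3.628,3.000)–(3.459,4.000)
cell (3,4): code 0001 → (3.459,4.000)–(3.000,4.365)
cell (5,1): code 0100 → (5.561,2.000)–(6.000,1.365)
cell (5,2): code 1000 → (6.000,2.835)–(5.561,2.000)
cell (6,0): code 0100 → (6.278,1.000)–(7.000,0.600)
cell (6,1): code 1110 → (6.000,1.365)–(6.278,1.000)
cell (6,2): code 1101 → (6.112,3.000)–(6.000,2.835)
cell (6,3): code 1000 → (7.000,3.424)–(6.112,3.000)
cell (7,0): code 0110 → (7.000,0.600)–(8.000,0.744)
cell (7,3): code 1001 → (8.000,3.258)–(7.000,3.424)
cell (8,0): code 0010 → (8.000,0.744)–(8.307,1.000)
cell (8,1): code 0011 → (8.307,1.000)–(8.739,2.000)
cell (8,2): code 0011 → (8.739,2.000)–(8.307,3.000)
cell (8,3): code 0001 → (8.307,3.000)–(8.000,3.258)
total: 20 segments, chained into 2 closed loop(s), length Σ = 16.321207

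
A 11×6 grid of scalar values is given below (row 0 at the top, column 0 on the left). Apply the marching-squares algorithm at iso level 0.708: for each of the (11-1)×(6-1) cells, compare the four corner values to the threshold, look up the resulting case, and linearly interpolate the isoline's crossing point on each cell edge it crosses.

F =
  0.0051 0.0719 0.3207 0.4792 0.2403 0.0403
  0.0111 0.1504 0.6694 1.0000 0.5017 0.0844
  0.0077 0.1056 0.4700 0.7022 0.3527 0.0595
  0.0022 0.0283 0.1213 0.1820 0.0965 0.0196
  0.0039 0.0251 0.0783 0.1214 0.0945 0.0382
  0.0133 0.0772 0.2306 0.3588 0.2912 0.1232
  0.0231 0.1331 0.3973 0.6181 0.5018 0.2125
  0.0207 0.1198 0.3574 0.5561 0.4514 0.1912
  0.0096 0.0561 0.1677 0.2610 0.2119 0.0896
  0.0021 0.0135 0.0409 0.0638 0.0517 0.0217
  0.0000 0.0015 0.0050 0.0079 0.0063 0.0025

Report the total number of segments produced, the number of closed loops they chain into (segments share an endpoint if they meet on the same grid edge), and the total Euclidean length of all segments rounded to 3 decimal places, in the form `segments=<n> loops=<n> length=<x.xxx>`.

cell (0,2): code 0100 → (0.439,3.000)–(1.000,2.117)
cell (0,3): code 1000 → (1.000,3.586)–(0.439,3.000)
cell (1,2): code 0010 → (1.000,2.117)–(1.981,3.000)
cell (1,3): code 0001 → (1.981,3.000)–(1.000,3.586)
total: 4 segments, chained into 1 closed loop(s), length Σ = 4.319147

segments=4 loops=1 length=4.319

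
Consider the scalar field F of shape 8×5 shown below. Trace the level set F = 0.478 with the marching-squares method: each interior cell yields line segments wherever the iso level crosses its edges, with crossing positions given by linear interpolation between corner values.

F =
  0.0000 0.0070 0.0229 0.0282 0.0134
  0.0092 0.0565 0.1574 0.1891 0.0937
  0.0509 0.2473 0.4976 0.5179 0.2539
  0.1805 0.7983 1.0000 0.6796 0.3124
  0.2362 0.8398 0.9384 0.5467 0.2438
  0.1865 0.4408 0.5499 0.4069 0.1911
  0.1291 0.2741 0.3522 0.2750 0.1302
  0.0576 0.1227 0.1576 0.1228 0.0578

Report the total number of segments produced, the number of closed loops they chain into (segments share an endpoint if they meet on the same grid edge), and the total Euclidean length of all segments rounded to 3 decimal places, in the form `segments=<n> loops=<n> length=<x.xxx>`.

segments=14 loops=1 length=10.281

cell (1,1): code 0100 → (1.942,2.000)–(2.000,1.922)
cell (1,2): code 1100 → (1.879,3.000)–(1.942,2.000)
cell (1,3): code 1000 → (2.000,3.151)–(1.879,3.000)
cell (2,0): code 0100 → (2.419,1.000)–(3.000,0.482)
cell (2,1): code 1110 → (2.000,1.922)–(2.419,1.000)
cell (2,3): code 1001 → (3.000,3.549)–(2.000,3.151)
cell (3,0): code 0110 → (3.000,0.482)–(4.000,0.401)
cell (3,3): code 1001 → (4.000,3.227)–(3.000,3.549)
cell (4,0): code 0010 → (4.000,0.401)–(4.907,1.000)
cell (4,1): code 0111 → (4.907,1.000)–(5.000,1.341)
cell (4,2): code 1011 → (5.000,2.503)–(4.491,3.000)
cell (4,3): code 0001 → (4.491,3.000)–(4.000,3.227)
cell (5,1): code 0010 → (5.000,1.341)–(5.364,2.000)
cell (5,2): code 0001 → (5.364,2.000)–(5.000,2.503)
total: 14 segments, chained into 1 closed loop(s), length Σ = 10.280666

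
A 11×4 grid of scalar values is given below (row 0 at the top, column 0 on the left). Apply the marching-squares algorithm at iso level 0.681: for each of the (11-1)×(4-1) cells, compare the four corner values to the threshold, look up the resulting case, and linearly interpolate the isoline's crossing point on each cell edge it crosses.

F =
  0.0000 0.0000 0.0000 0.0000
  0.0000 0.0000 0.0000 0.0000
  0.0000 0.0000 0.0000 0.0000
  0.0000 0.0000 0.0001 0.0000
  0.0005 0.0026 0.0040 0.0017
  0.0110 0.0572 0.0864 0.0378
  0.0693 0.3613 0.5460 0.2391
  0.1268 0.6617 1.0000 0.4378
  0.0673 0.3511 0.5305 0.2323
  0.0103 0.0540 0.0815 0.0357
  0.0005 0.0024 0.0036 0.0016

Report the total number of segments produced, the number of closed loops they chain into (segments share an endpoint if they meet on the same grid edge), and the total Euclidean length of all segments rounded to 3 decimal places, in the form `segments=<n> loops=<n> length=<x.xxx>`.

segments=4 loops=1 length=4.127

cell (6,1): code 0100 → (6.297,2.000)–(7.000,1.057)
cell (6,2): code 1000 → (7.000,2.567)–(6.297,2.000)
cell (7,1): code 0010 → (7.000,1.057)–(7.679,2.000)
cell (7,2): code 0001 → (7.679,2.000)–(7.000,2.567)
total: 4 segments, chained into 1 closed loop(s), length Σ = 4.126549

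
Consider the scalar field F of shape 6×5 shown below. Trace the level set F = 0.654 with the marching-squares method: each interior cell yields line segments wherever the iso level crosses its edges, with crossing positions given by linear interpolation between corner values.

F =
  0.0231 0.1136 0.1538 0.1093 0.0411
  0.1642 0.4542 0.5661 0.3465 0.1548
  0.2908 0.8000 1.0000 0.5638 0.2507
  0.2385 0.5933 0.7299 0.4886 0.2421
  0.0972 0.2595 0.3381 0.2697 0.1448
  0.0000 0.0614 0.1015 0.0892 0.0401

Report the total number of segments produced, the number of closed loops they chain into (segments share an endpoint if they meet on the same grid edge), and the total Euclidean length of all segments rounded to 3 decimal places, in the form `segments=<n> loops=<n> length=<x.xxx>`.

segments=8 loops=1 length=6.065

cell (1,0): code 0100 → (1.578,1.000)–(2.000,0.713)
cell (1,1): code 1100 → (1.203,2.000)–(1.578,1.000)
cell (1,2): code 1000 → (2.000,2.793)–(1.203,2.000)
cell (2,0): code 0010 → (2.000,0.713)–(2.706,1.000)
cell (2,1): code 0111 → (2.706,1.000)–(3.000,1.444)
cell (2,2): code 1001 → (3.000,2.315)–(2.000,2.793)
cell (3,1): code 0010 → (3.000,1.444)–(3.194,2.000)
cell (3,2): code 0001 → (3.194,2.000)–(3.000,2.315)
total: 8 segments, chained into 1 closed loop(s), length Σ = 6.064647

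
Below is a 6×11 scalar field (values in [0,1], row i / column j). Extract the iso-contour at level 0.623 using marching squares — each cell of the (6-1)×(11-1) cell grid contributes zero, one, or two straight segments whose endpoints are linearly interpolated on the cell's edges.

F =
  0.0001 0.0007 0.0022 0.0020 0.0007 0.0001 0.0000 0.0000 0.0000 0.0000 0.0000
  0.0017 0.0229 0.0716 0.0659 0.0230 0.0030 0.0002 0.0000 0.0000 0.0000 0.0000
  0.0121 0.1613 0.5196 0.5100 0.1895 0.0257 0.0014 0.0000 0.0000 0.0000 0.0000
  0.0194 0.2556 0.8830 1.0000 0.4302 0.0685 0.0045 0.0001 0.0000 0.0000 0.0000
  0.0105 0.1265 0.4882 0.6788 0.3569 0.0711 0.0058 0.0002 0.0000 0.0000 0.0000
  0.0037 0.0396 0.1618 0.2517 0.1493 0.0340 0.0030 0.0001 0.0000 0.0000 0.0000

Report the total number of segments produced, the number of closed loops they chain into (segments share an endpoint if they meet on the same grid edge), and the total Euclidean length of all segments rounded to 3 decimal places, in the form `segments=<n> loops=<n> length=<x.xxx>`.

segments=8 loops=1 length=6.057

cell (2,1): code 0100 → (2.285,2.000)–(3.000,1.586)
cell (2,2): code 1100 → (2.231,3.000)–(2.285,2.000)
cell (2,3): code 1000 → (3.000,3.662)–(2.231,3.000)
cell (3,1): code 0010 → (3.000,1.586)–(3.659,2.000)
cell (3,2): code 0111 → (3.659,2.000)–(4.000,2.707)
cell (3,3): code 1001 → (4.000,3.173)–(3.000,3.662)
cell (4,2): code 0010 → (4.000,2.707)–(4.131,3.000)
cell (4,3): code 0001 → (4.131,3.000)–(4.000,3.173)
total: 8 segments, chained into 1 closed loop(s), length Σ = 6.056967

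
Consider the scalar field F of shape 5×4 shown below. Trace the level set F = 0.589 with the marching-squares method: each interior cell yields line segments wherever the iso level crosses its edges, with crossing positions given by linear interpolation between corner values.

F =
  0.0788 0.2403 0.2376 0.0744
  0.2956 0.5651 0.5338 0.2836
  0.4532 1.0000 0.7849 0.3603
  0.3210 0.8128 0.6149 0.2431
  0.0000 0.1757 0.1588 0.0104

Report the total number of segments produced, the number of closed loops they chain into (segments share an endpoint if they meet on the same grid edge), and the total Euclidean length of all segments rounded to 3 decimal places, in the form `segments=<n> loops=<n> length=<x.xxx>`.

segments=8 loops=1 length=6.952

cell (1,0): code 0100 → (1.055,1.000)–(2.000,0.248)
cell (1,1): code 1100 → (1.220,2.000)–(1.055,1.000)
cell (1,2): code 1000 → (2.000,2.461)–(1.220,2.000)
cell (2,0): code 0110 → (2.000,0.248)–(3.000,0.545)
cell (2,2): code 1001 → (3.000,2.070)–(2.000,2.461)
cell (3,0): code 0010 → (3.000,0.545)–(3.351,1.000)
cell (3,1): code 0011 → (3.351,1.000)–(3.057,2.000)
cell (3,2): code 0001 → (3.057,2.000)–(3.000,2.070)
total: 8 segments, chained into 1 closed loop(s), length Σ = 6.951640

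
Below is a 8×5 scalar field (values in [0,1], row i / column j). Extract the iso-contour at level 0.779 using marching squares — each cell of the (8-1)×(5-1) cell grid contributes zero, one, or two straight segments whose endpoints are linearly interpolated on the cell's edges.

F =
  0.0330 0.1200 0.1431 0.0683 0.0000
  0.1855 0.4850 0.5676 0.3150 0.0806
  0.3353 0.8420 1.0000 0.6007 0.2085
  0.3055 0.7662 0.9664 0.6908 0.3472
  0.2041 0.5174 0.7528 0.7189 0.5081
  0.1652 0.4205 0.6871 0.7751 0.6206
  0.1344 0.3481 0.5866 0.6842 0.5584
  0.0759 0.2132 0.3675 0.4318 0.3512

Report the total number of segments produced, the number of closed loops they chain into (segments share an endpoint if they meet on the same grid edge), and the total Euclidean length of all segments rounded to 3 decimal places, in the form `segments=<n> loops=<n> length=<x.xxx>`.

segments=8 loops=1 length=6.446

cell (1,0): code 0100 → (1.824,1.000)–(2.000,0.876)
cell (1,1): code 1100 → (1.489,2.000)–(1.824,1.000)
cell (1,2): code 1000 → (2.000,2.553)–(1.489,2.000)
cell (2,0): code 0010 → (2.000,0.876)–(2.831,1.000)
cell (2,1): code 0111 → (2.831,1.000)–(3.000,1.064)
cell (2,2): code 1001 → (3.000,2.680)–(2.000,2.553)
cell (3,1): code 0010 → (3.000,1.064)–(3.877,2.000)
cell (3,2): code 0001 → (3.877,2.000)–(3.000,2.680)
total: 8 segments, chained into 1 closed loop(s), length Σ = 6.445590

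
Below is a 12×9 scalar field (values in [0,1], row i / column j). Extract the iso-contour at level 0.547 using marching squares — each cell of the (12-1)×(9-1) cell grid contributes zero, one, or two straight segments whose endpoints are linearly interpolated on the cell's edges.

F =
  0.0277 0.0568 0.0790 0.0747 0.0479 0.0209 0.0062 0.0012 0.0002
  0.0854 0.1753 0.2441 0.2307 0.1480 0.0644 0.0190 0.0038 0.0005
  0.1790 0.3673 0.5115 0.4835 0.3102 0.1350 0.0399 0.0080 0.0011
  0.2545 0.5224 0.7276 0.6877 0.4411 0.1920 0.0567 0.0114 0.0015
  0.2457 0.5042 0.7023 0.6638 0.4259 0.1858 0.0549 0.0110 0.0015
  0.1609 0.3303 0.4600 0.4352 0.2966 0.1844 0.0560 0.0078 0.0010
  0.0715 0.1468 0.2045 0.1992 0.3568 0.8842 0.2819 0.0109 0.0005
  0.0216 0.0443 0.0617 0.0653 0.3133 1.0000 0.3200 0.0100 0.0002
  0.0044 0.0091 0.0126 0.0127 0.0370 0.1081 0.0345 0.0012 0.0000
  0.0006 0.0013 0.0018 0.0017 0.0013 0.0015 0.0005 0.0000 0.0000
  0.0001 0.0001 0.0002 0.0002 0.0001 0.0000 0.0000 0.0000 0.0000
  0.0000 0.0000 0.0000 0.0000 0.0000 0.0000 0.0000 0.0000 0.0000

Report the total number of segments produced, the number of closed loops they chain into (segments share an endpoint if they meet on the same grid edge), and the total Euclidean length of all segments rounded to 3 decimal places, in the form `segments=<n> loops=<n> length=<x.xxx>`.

cell (2,1): code 0100 → (2.164,2.000)–(3.000,1.120)
cell (2,2): code 1100 → (2.311,3.000)–(2.164,2.000)
cell (2,3): code 1000 → (3.000,3.571)–(2.311,3.000)
cell (3,1): code 0110 → (3.000,1.120)–(4.000,1.216)
cell (3,3): code 1001 → (4.000,3.491)–(3.000,3.571)
cell (4,1): code 0010 → (4.000,1.216)–(4.641,2.000)
cell (4,2): code 0011 → (4.641,2.000)–(4.511,3.000)
cell (4,3): code 0001 → (4.511,3.000)–(4.000,3.491)
cell (5,4): code 0100 → (5.518,5.000)–(6.000,4.361)
cell (5,5): code 1000 → (6.000,5.560)–(5.518,5.000)
cell (6,4): code 0110 → (6.000,4.361)–(7.000,4.340)
cell (6,5): code 1001 → (7.000,5.666)–(6.000,5.560)
cell (7,4): code 0010 → (7.000,4.340)–(7.508,5.000)
cell (7,5): code 0001 → (7.508,5.000)–(7.000,5.666)
total: 14 segments, chained into 2 closed loop(s), length Σ = 13.071745

segments=14 loops=2 length=13.072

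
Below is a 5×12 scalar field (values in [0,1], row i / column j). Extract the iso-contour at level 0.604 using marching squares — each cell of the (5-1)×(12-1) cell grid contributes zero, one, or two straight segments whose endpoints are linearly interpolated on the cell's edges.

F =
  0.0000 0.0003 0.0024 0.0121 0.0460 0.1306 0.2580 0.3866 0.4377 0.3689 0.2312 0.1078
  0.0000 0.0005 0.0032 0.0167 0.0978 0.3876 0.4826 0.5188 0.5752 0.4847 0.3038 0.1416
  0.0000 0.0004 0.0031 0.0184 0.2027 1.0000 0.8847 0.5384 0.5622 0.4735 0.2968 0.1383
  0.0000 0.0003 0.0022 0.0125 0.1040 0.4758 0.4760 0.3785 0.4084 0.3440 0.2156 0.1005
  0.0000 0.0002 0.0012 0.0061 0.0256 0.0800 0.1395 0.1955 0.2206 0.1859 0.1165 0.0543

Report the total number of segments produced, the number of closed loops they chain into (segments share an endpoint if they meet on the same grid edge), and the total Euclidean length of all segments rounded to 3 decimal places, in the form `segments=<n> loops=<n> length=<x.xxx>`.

cell (1,4): code 0100 → (1.353,5.000)–(2.000,4.503)
cell (1,5): code 1100 → (1.302,6.000)–(1.353,5.000)
cell (1,6): code 1000 → (2.000,6.811)–(1.302,6.000)
cell (2,4): code 0010 → (2.000,4.503)–(2.755,5.000)
cell (2,5): code 0011 → (2.755,5.000)–(2.687,6.000)
cell (2,6): code 0001 → (2.687,6.000)–(2.000,6.811)
total: 6 segments, chained into 1 closed loop(s), length Σ = 5.855288

segments=6 loops=1 length=5.855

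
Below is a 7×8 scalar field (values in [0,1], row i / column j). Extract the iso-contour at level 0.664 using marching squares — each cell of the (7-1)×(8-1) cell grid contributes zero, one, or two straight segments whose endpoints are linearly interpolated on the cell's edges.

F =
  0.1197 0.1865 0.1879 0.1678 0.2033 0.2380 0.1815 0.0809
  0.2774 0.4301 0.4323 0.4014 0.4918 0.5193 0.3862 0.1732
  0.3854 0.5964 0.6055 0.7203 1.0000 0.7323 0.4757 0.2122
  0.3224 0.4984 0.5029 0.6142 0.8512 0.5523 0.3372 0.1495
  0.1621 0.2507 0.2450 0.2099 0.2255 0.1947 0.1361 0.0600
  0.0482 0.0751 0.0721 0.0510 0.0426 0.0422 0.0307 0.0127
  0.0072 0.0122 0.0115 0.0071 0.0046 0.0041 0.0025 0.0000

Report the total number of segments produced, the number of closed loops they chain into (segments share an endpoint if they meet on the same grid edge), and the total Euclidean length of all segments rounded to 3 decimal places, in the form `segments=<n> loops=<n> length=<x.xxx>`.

segments=10 loops=1 length=7.069

cell (1,2): code 0100 → (1.823,3.000)–(2.000,2.510)
cell (1,3): code 1100 → (1.339,4.000)–(1.823,3.000)
cell (1,4): code 1100 → (1.679,5.000)–(1.339,4.000)
cell (1,5): code 1000 → (2.000,5.266)–(1.679,5.000)
cell (2,2): code 0010 → (2.000,2.510)–(2.531,3.000)
cell (2,3): code 0111 → (2.531,3.000)–(3.000,3.210)
cell (2,4): code 1011 → (3.000,4.626)–(2.379,5.000)
cell (2,5): code 0001 → (2.379,5.000)–(2.000,5.266)
cell (3,3): code 0010 → (3.000,3.210)–(3.299,4.000)
cell (3,4): code 0001 → (3.299,4.000)–(3.000,4.626)
total: 10 segments, chained into 1 closed loop(s), length Σ = 7.069000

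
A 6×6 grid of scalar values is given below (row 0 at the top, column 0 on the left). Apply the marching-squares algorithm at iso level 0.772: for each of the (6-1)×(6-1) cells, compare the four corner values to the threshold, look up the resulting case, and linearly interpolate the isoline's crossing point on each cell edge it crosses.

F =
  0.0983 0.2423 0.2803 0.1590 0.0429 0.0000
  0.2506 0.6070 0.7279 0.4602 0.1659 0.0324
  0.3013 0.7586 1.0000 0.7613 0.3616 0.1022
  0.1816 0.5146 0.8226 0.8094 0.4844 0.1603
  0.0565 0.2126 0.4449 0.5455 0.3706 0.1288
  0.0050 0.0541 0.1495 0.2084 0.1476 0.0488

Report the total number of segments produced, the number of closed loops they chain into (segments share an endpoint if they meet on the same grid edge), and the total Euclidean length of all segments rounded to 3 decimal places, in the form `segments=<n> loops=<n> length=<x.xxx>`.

segments=8 loops=1 length=6.209

cell (1,1): code 0100 → (1.162,2.000)–(2.000,1.056)
cell (1,2): code 1000 → (2.000,2.955)–(1.162,2.000)
cell (2,1): code 0110 → (2.000,1.056)–(3.000,1.836)
cell (2,2): code 1101 → (2.222,3.000)–(2.000,2.955)
cell (2,3): code 1000 → (3.000,3.115)–(2.222,3.000)
cell (3,1): code 0010 → (3.000,1.836)–(3.134,2.000)
cell (3,2): code 0011 → (3.134,2.000)–(3.142,3.000)
cell (3,3): code 0001 → (3.142,3.000)–(3.000,3.115)
total: 8 segments, chained into 1 closed loop(s), length Σ = 6.209098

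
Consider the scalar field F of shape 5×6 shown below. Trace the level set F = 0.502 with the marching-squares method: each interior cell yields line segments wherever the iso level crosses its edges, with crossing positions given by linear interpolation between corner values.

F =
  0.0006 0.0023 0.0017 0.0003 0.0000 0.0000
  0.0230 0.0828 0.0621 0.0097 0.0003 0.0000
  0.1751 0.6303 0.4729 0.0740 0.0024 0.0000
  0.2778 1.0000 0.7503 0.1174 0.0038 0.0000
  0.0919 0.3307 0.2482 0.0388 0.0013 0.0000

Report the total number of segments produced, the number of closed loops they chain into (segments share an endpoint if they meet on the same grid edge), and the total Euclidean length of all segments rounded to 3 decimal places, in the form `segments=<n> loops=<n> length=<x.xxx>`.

cell (1,0): code 0100 → (1.766,1.000)–(2.000,0.718)
cell (1,1): code 1000 → (2.000,1.815)–(1.766,1.000)
cell (2,0): code 0110 → (2.000,0.718)–(3.000,0.310)
cell (2,1): code 1101 → (2.105,2.000)–(2.000,1.815)
cell (2,2): code 1000 → (3.000,2.392)–(2.105,2.000)
cell (3,0): code 0010 → (3.000,0.310)–(3.744,1.000)
cell (3,1): code 0011 → (3.744,1.000)–(3.495,2.000)
cell (3,2): code 0001 → (3.495,2.000)–(3.000,2.392)
total: 8 segments, chained into 1 closed loop(s), length Σ = 6.160832

segments=8 loops=1 length=6.161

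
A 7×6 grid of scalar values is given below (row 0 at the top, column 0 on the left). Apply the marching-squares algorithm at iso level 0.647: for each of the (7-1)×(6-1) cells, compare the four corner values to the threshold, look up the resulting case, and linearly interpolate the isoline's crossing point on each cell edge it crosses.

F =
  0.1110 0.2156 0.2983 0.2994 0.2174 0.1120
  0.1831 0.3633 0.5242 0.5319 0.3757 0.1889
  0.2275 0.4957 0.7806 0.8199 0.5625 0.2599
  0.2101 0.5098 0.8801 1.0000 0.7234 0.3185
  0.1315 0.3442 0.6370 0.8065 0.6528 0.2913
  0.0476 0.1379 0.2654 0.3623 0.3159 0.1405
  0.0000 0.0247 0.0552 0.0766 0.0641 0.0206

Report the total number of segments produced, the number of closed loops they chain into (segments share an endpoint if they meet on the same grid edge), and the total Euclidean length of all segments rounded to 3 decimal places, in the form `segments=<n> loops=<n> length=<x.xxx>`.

cell (1,1): code 0100 → (1.479,2.000)–(2.000,1.531)
cell (1,2): code 1100 → (1.400,3.000)–(1.479,2.000)
cell (1,3): code 1000 → (2.000,3.672)–(1.400,3.000)
cell (2,1): code 0110 → (2.000,1.531)–(3.000,1.371)
cell (2,3): code 1101 → (2.525,4.000)–(2.000,3.672)
cell (2,4): code 1000 → (3.000,4.189)–(2.525,4.000)
cell (3,1): code 0010 → (3.000,1.371)–(3.959,2.000)
cell (3,2): code 0111 → (3.959,2.000)–(4.000,2.059)
cell (3,4): code 1001 → (4.000,4.016)–(3.000,4.189)
cell (4,2): code 0010 → (4.000,2.059)–(4.359,3.000)
cell (4,3): code 0011 → (4.359,3.000)–(4.017,4.000)
cell (4,4): code 0001 → (4.017,4.000)–(4.000,4.016)
total: 12 segments, chained into 1 closed loop(s), length Σ = 9.069410

segments=12 loops=1 length=9.069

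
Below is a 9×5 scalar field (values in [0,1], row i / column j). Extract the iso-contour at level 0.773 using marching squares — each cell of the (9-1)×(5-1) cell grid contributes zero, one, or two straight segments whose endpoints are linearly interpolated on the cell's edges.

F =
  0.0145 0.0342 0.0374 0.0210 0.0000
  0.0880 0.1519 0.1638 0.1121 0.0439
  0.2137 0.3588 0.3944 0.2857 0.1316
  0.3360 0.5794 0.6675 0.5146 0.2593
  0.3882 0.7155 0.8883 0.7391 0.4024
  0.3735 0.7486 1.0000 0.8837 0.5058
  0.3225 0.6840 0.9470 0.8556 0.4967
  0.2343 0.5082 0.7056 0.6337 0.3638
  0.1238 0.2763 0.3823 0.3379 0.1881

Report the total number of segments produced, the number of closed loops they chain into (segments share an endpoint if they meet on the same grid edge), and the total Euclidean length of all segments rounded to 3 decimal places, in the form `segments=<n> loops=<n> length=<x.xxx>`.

cell (3,1): code 0100 → (3.478,2.000)–(4.000,1.333)
cell (3,2): code 1000 → (4.000,2.773)–(3.478,2.000)
cell (4,1): code 0110 → (4.000,1.333)–(5.000,1.097)
cell (4,2): code 1101 → (4.234,3.000)–(4.000,2.773)
cell (4,3): code 1000 → (5.000,3.293)–(4.234,3.000)
cell (5,1): code 0110 → (5.000,1.097)–(6.000,1.338)
cell (5,3): code 1001 → (6.000,3.230)–(5.000,3.293)
cell (6,1): code 0010 → (6.000,1.338)–(6.721,2.000)
cell (6,2): code 0011 → (6.721,2.000)–(6.372,3.000)
cell (6,3): code 0001 → (6.372,3.000)–(6.000,3.230)
total: 10 segments, chained into 1 closed loop(s), length Σ = 8.459259

segments=10 loops=1 length=8.459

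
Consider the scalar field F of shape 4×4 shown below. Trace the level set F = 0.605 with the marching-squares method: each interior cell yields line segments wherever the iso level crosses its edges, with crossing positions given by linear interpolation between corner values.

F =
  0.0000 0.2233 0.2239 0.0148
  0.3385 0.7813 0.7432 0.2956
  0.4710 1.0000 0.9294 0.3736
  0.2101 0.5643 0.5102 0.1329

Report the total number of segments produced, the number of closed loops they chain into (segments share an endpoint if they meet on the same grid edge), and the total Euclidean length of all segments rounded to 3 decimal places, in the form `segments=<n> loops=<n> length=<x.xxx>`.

cell (0,0): code 0100 → (0.684,1.000)–(1.000,0.602)
cell (0,1): code 1100 → (0.734,2.000)–(0.684,1.000)
cell (0,2): code 1000 → (1.000,2.309)–(0.734,2.000)
cell (1,0): code 0110 → (1.000,0.602)–(2.000,0.253)
cell (1,2): code 1001 → (2.000,2.584)–(1.000,2.309)
cell (2,0): code 0010 → (2.000,0.253)–(2.907,1.000)
cell (2,1): code 0011 → (2.907,1.000)–(2.774,2.000)
cell (2,2): code 0001 → (2.774,2.000)–(2.000,2.584)
total: 8 segments, chained into 1 closed loop(s), length Σ = 7.165794

segments=8 loops=1 length=7.166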